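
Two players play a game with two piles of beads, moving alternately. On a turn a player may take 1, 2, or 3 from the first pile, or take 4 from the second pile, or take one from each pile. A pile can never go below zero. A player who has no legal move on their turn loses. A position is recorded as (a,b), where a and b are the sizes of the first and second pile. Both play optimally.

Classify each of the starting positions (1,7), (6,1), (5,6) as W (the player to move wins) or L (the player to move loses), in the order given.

(1,7): L, (6,1): W, (5,6): L

Positions with no move are L. A position that does have a move is losing for the player to move precisely when every available move leads to a winning position for the opponent. Fill in the labels:
No move ever increases a pile, so every position that can arise here has a ≤ 6 and b ≤ 7; it is enough to label the cells with 0 ≤ a ≤ 6 and 0 ≤ b ≤ 7.
Every move lowers a or b (never raises either), so fill the grid row by row in increasing a, and left to right within a row: each cell's successors are then already labelled.
      b=0  b=1  b=2  b=3  b=4  b=5  b=6  b=7
a=0:    L    L    L    L    W    W    W    W
a=1:    W    W    W    W    W    L    L    L
a=2:    W    W    W    W    L    W    W    W
a=3:    W    W    W    W    W    W    W    W
a=4:    L    L    L    L    W    W    W    W
a=5:    W    W    W    W    W    L    L    L
a=6:    W    W    W    W    L    W    W    W
Cells with no legal move (terminal, hence L): (0,0), (0,1), (0,2), (0,3).
The remaining L cells, each justified by listing all of its moves:
(1,5): L (options (0,5)(W), (1,1)(W), (0,4)(W) are all W)
(1,6): L (options (0,6)(W), (1,2)(W), (0,5)(W) are all W)
(1,7): L (options (0,7)(W), (1,3)(W), (0,6)(W) are all W)
(2,4): L (options (1,4)(W), (0,4)(W), (2,0)(W), (1,3)(W) are all W)
(4,0): L (options (3,0)(W), (2,0)(W), (1,0)(W) are all W)
(4,1): L (options (3,1)(W), (2,1)(W), (1,1)(W), (3,0)(W) are all W)
(4,2): L (options (3,2)(W), (2,2)(W), (1,2)(W), (3,1)(W) are all W)
(4,3): L (options (3,3)(W), (2,3)(W), (1,3)(W), (3,2)(W) are all W)
(5,5): L (options (4,5)(W), (3,5)(W), (2,5)(W), (5,1)(W), (4,4)(W) are all W)
(5,6): L (options (4,6)(W), (3,6)(W), (2,6)(W), (5,2)(W), (4,5)(W) are all W)
(5,7): L (options (4,7)(W), (3,7)(W), (2,7)(W), (5,3)(W), (4,6)(W) are all W)
(6,4): L (options (5,4)(W), (4,4)(W), (3,4)(W), (6,0)(W), (5,3)(W) are all W)
Every other cell has at least one move into one of the L cells above, so it is W.
(1,7): one of the L cells justified above, so L
(6,1): the move to (4,1) reaches an L cell, so W
(5,6): one of the L cells justified above, so L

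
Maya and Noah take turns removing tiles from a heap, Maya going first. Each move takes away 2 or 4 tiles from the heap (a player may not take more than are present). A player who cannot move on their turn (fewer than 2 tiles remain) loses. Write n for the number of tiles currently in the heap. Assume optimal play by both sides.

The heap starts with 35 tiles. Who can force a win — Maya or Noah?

Use the standard recursion: the mover loses at a terminal position; elsewhere, the mover wins exactly when some move hands the opponent an L position.
n=0: no move → L
n=1: no move → L
n=2: →0(L), so W
n=3: →1(L), so W
n=4: →0(L), so W
n=5: →1(L), so W
n=6: →4(W), 2(W) — all W, so L
n=7: →5(W), 3(W) — all W, so L
n=8: →6(L), so W
n=9: →7(L), so W
n=10: →6(L), so W
n=11: →7(L), so W
n=12: →10(W), 8(W) — all W, so L
n=13: →11(W), 9(W) — all W, so L
n=14: →12(L), so W
n=15: →13(L), so W
n=16: →12(L), so W
n=17: →13(L), so W
n=18: →16(W), 14(W) — all W, so L
n=19: →17(W), 15(W) — all W, so L
n=20: →18(L), so W
n=21: →19(L), so W
n=22: →18(L), so W
n=23: →19(L), so W
n=24: →22(W), 20(W) — all W, so L
n=25: →23(W), 21(W) — all W, so L
n=26: →24(L), so W
n=27: →25(L), so W
n=28: →24(L), so W
n=29: →25(L), so W
n=30: →28(W), 26(W) — all W, so L
n=31: →29(W), 27(W) — all W, so L
n=32: →30(L), so W
n=33: →31(L), so W
n=34: →30(L), so W
n=35: →31(L), so W
The starting position 35 is W: Maya should remove 4, leaving 31, handing over an L position.

Maya wins.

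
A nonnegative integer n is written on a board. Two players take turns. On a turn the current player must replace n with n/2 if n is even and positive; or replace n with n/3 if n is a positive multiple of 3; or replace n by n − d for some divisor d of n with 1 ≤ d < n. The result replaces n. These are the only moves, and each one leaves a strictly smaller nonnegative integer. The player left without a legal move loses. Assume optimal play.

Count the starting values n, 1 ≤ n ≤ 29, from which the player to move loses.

Label each position W (a win for the player to move) or L (a loss). A position with no legal move is L; any other position is W exactly when some move reaches an L, and L when every move reaches a W.
n=0: no move → L
n=1: no move → L
n=2: →1(L), so W
n=3: →1(L), so W
n=4: →2(W), 3(W) — all W, so L
n=5: →4(L), so W
n=6: →4(L), so W
n=7: →6(W) only, which is W, so L
n=8: →4(L), so W
n=9: →3(W), 6(W), 8(W) — all W, so L
n=10: →9(L), so W
n=11: →10(W) only, which is W, so L
n=12: →4(L), so W
n=13: →12(W) only, which is W, so L
n=14: →7(L), so W
n=15: →5(W), 10(W), 12(W), 14(W) — all W, so L
n=16: →15(L), so W
n=17: →16(W) only, which is W, so L
n=18: →9(L), so W
n=19: →18(W) only, which is W, so L
n=20: →15(L), so W
n=21: →7(L), so W
n=22: →11(L), so W
n=23: →22(W) only, which is W, so L
n=24: →23(L), so W
n=25: →20(W), 24(W) — all W, so L
n=26: →13(L), so W
n=27: →9(L), so W
n=28: →14(W), 21(W), 24(W), 26(W), 27(W) — all W, so L
n=29: →28(L), so W
L entries with 1 ≤ n ≤ 29 (n=0 is outside the asked range and is not counted): n = 1, 4, 7, 9, 11, 13, 15, 17, 19, 23, 25, 28; that makes 12.

12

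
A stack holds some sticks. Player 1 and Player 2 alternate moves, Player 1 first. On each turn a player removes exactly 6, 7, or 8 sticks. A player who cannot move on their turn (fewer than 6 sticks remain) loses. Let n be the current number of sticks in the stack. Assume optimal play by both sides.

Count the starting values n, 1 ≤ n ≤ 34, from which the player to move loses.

Build the W/L table. Terminal = L. A non-terminal position is W if it has a move to some L; otherwise it is L.
n=0: no move → L
n=1: no move → L
n=2: no move → L
n=3: no move → L
n=4: no move → L
n=5: no move → L
n=6: →0(L), so W
n=7: →1(L), so W
n=8: →2(L), so W
n=9: →3(L), so W
n=10: →4(L), so W
n=11: →5(L), so W
n=12: →5(L), so W
n=13: →5(L), so W
n=14: →8(W), 7(W), 6(W) — all W, so L
n=15: →9(W), 8(W), 7(W) — all W, so L
n=16: →10(W), 9(W), 8(W) — all W, so L
n=17: →11(W), 10(W), 9(W) — all W, so L
n=18: →12(W), 11(W), 10(W) — all W, so L
n=19: →13(W), 12(W), 11(W) — all W, so L
n=20: →14(L), so W
n=21: →15(L), so W
n=22: →16(L), so W
n=23: →17(L), so W
n=24: →18(L), so W
n=25: →19(L), so W
n=26: →19(L), so W
n=27: →19(L), so W
n=28: →22(W), 21(W), 20(W) — all W, so L
n=29: →23(W), 22(W), 21(W) — all W, so L
n=30: →24(W), 23(W), 22(W) — all W, so L
n=31: →25(W), 24(W), 23(W) — all W, so L
n=32: →26(W), 25(W), 24(W) — all W, so L
n=33: →27(W), 26(W), 25(W) — all W, so L
n=34: →28(L), so W
L entries with 1 ≤ n ≤ 34 (n=0 is outside the asked range and is not counted): n = 1, 2, 3, 4, 5, 14, 15, 16, 17, 18, 19, 28, 29, 30, 31, 32, 33; that makes 17.

17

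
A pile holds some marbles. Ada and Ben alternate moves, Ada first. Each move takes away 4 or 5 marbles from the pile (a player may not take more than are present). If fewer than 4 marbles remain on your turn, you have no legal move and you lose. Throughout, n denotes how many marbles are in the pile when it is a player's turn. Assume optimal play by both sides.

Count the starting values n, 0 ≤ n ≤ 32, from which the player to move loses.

16

Work bottom-up. With no move the player to move loses. Otherwise the position is W if at least one move leads to an L position for the opponent, and L if every move leads to a W.
n=0: no move → L
n=1: no move → L
n=2: no move → L
n=3: no move → L
n=4: reaches L-position 0 → W
n=5: reaches L-position 1 → W
n=6: reaches L-position 2 → W
n=7: reaches L-position 3 → W
n=8: reaches L-position 3 → W
n=9: only reaches 5(W), 4(W), all W → L
n=10: only reaches 6(W), 5(W), all W → L
n=11: only reaches 7(W), 6(W), all W → L
n=12: only reaches 8(W), 7(W), all W → L
n=13: reaches L-position 9 → W
n=14: reaches L-position 10 → W
n=15: reaches L-position 11 → W
n=16: reaches L-position 12 → W
n=17: reaches L-position 12 → W
n=18: only reaches 14(W), 13(W), all W → L
n=19: only reaches 15(W), 14(W), all W → L
n=20: only reaches 16(W), 15(W), all W → L
n=21: only reaches 17(W), 16(W), all W → L
n=22: reaches L-position 18 → W
n=23: reaches L-position 19 → W
n=24: reaches L-position 20 → W
n=25: reaches L-position 21 → W
n=26: reaches L-position 21 → W
n=27: only reaches 23(W), 22(W), all W → L
n=28: only reaches 24(W), 23(W), all W → L
n=29: only reaches 25(W), 24(W), all W → L
n=30: only reaches 26(W), 25(W), all W → L
n=31: reaches L-position 27 → W
n=32: reaches L-position 28 → W
L entries with 0 ≤ n ≤ 32: n = 0, 1, 2, 3, 9, 10, 11, 12, 18, 19, 20, 21, 27, 28, 29, 30; that makes 16.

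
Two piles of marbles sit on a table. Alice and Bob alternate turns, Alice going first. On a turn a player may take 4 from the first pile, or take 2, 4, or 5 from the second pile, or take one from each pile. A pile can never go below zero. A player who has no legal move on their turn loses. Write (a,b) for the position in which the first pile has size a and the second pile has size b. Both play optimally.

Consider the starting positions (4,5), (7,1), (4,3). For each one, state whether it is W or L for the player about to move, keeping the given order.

Positions with no move are L. A position that does have a move is losing for the player to move precisely when every available move leads to a winning position for the opponent. Fill in the labels:
No move ever increases a pile, so every position that can arise here has a ≤ 7 and b ≤ 5; it is enough to label the cells with 0 ≤ a ≤ 7 and 0 ≤ b ≤ 5.
Every move lowers a or b (never raises either), so fill the grid row by row in increasing a, and left to right within a row: each cell's successors are then already labelled.
      b=0  b=1  b=2  b=3  b=4  b=5
a=0:    L    L    W    W    W    W
a=1:    L    W    W    L    W    W
a=2:    L    W    W    L    W    W
a=3:    L    W    W    L    W    W
a=4:    W    W    L    L    W    W
a=5:    W    L    L    W    W    W
a=6:    W    L    W    W    L    W
a=7:    W    L    W    W    L    W
Cells with no legal move (terminal, hence L): (0,0), (0,1), (1,0), (2,0), (3,0).
The remaining L cells, each justified by listing all of its moves:
(1,3): L (options (1,1)(W), (0,2)(W) are all W)
(2,3): L (options (2,1)(W), (1,2)(W) are all W)
(3,3): L (options (3,1)(W), (2,2)(W) are all W)
(4,2): L (options (0,2)(W), (4,0)(W), (3,1)(W) are all W)
(4,3): L (options (0,3)(W), (4,1)(W), (3,2)(W) are all W)
(5,1): L (options (1,1)(W), (4,0)(W) are all W)
(5,2): L (options (1,2)(W), (5,0)(W), (4,1)(W) are all W)
(6,1): L (options (2,1)(W), (5,0)(W) are all W)
(6,4): L (options (2,4)(W), (6,2)(W), (6,0)(W), (5,3)(W) are all W)
(7,1): L (options (3,1)(W), (6,0)(W) are all W)
(7,4): L (options (3,4)(W), (7,2)(W), (7,0)(W), (6,3)(W) are all W)
Every other cell has at least one move into one of the L cells above, so it is W.
(4,5): the move to (4,3) reaches an L cell, so W
(7,1): one of the L cells justified above, so L
(4,3): one of the L cells justified above, so L

(4,5): W, (7,1): L, (4,3): L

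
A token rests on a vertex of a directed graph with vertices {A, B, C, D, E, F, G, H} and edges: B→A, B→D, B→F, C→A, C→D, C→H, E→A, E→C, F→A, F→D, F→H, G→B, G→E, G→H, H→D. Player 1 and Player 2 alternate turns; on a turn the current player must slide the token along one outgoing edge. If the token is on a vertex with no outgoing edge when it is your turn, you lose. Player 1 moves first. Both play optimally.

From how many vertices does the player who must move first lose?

3

Label each position W (a win for the player to move) or L (a loss). A position with no legal move is L; any other position is W exactly when some move reaches an L, and L when every move reaches a W.
Every edge goes from a vertex to one that appears earlier in the order A, D, H, C, F, E, B, G, so processing vertices in that order labels each vertex after all of its successors.
A: no outgoing edge → L
D: no outgoing edge → L
H: reaches L-position D → W
C: reaches L-position D → W
F: reaches L-position D → W
E: reaches L-position A → W
B: reaches L-position D → W
G: only reaches B(W), E(W), H(W), all W → L
The L vertices are A, D, G; that is 3 in all.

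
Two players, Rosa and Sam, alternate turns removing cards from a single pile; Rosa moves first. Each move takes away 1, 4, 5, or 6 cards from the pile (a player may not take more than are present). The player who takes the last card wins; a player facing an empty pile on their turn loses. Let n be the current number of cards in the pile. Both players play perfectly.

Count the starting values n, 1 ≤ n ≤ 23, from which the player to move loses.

5

Compute win/loss labels from the base case upward. A position with no move is L. Any other position is W if it can reach an L in one move, else L.
n=0: no move → L
n=1: can move to 0, which is L ⇒ W
n=2: the only move is to 1(W), a W ⇒ L
n=3: can move to 2, which is L ⇒ W
n=4: can move to 0, which is L ⇒ W
n=5: can move to 0, which is L ⇒ W
n=6: can move to 2, which is L ⇒ W
n=7: can move to 2, which is L ⇒ W
n=8: can move to 2, which is L ⇒ W
n=9: moves to 8(W), 5(W), 4(W), 3(W); every one is W ⇒ L
n=10: can move to 9, which is L ⇒ W
n=11: moves to 10(W), 7(W), 6(W), 5(W); every one is W ⇒ L
n=12: can move to 11, which is L ⇒ W
n=13: can move to 9, which is L ⇒ W
n=14: can move to 9, which is L ⇒ W
n=15: can move to 11, which is L ⇒ W
n=16: can move to 11, which is L ⇒ W
n=17: can move to 11, which is L ⇒ W
n=18: moves to 17(W), 14(W), 13(W), 12(W); every one is W ⇒ L
n=19: can move to 18, which is L ⇒ W
n=20: moves to 19(W), 16(W), 15(W), 14(W); every one is W ⇒ L
n=21: can move to 20, which is L ⇒ W
n=22: can move to 18, which is L ⇒ W
n=23: can move to 18, which is L ⇒ W
L entries with 1 ≤ n ≤ 23 (n=0 is outside the asked range and is not counted): n = 2, 9, 11, 18, 20; that makes 5.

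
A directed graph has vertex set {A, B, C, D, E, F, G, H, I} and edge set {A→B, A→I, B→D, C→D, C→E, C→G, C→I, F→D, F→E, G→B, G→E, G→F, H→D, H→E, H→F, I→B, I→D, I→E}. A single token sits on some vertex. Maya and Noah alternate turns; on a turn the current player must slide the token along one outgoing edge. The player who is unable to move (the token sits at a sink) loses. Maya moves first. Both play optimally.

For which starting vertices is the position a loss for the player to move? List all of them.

A, D, E

Work bottom-up. With no move the player to move loses. Otherwise the position is W if at least one move leads to an L position for the opponent, and L if every move leads to a W.
Every edge goes from a vertex to one that appears earlier in the order E, D, F, B, I, G, H, C, A, so processing vertices in that order labels each vertex after all of its successors.
E: no outgoing edge → L
D: no outgoing edge → L
F: can move to D, which is L ⇒ W
B: can move to D, which is L ⇒ W
I: can move to D, which is L ⇒ W
G: can move to E, which is L ⇒ W
H: can move to D, which is L ⇒ W
C: can move to D, which is L ⇒ W
A: moves to I(W), B(W); every one is W ⇒ L
The losing starting vertices are exactly the entries labelled L in this table (3 of them).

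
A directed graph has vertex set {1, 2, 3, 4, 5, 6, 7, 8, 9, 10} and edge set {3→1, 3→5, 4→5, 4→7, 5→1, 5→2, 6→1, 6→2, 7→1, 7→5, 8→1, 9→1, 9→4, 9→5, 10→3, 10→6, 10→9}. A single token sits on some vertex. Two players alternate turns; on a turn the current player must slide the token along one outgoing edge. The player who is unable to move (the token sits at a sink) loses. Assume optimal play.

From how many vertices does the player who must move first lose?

4

Label each position W (a win for the player to move) or L (a loss). A position with no legal move is L; any other position is W exactly when some move reaches an L, and L when every move reaches a W.
Every edge goes from a vertex to one that appears earlier in the order 1, 2, 6, 5, 7, 4, 3, 9, 8, 10, so processing vertices in that order labels each vertex after all of its successors.
1: no outgoing edge → L
2: no outgoing edge → L
6: can move to 2, which is L ⇒ W
5: can move to 2, which is L ⇒ W
7: can move to 1, which is L ⇒ W
4: moves to 7(W), 5(W); every one is W ⇒ L
3: can move to 1, which is L ⇒ W
9: can move to 4, which is L ⇒ W
8: can move to 1, which is L ⇒ W
10: moves to 9(W), 3(W), 6(W); every one is W ⇒ L
The L vertices are 1, 2, 4, 10; that is 4 in all.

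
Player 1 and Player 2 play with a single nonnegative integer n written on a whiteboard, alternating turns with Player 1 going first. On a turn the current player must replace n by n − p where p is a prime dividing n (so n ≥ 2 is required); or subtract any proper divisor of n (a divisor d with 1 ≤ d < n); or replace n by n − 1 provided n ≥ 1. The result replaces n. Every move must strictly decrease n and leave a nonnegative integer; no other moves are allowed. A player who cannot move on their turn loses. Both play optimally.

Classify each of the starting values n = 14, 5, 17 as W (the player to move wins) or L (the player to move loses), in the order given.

Label each position W (a win for the player to move) or L (a loss). A position with no legal move is L; any other position is W exactly when some move reaches an L, and L when every move reaches a W.
n=0: no move → L
n=1: can move to 0, which is L ⇒ W
n=2: can move to 0, which is L ⇒ W
n=3: can move to 0, which is L ⇒ W
n=4: moves to 2(W), 3(W); every one is W ⇒ L
n=5: can move to 0, which is L ⇒ W
n=6: can move to 4, which is L ⇒ W
n=7: can move to 0, which is L ⇒ W
n=8: can move to 4, which is L ⇒ W
n=9: moves to 6(W), 8(W); every one is W ⇒ L
n=10: can move to 9, which is L ⇒ W
n=11: can move to 0, which is L ⇒ W
n=12: can move to 9, which is L ⇒ W
n=13: can move to 0, which is L ⇒ W
n=14: moves to 7(W), 12(W), 13(W); every one is W ⇒ L
n=15: can move to 14, which is L ⇒ W
n=16: can move to 14, which is L ⇒ W
n=17: can move to 0, which is L ⇒ W

14: L, 5: W, 17: W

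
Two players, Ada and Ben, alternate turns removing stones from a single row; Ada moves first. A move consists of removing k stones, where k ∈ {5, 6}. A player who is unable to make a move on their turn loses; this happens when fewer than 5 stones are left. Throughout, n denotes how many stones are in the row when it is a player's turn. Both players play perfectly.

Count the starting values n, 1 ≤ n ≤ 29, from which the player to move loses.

14

Positions with no move are L. A position that does have a move is losing for the player to move precisely when every available move leads to a winning position for the opponent. Fill in the labels:
n=0: no move → L
n=1: no move → L
n=2: no move → L
n=3: no move → L
n=4: no move → L
n=5: can move to 0, which is L ⇒ W
n=6: can move to 1, which is L ⇒ W
n=7: can move to 2, which is L ⇒ W
n=8: can move to 3, which is L ⇒ W
n=9: can move to 4, which is L ⇒ W
n=10: can move to 4, which is L ⇒ W
n=11: moves to 6(W), 5(W); every one is W ⇒ L
n=12: moves to 7(W), 6(W); every one is W ⇒ L
n=13: moves to 8(W), 7(W); every one is W ⇒ L
n=14: moves to 9(W), 8(W); every one is W ⇒ L
n=15: moves to 10(W), 9(W); every one is W ⇒ L
n=16: can move to 11, which is L ⇒ W
n=17: can move to 12, which is L ⇒ W
n=18: can move to 13, which is L ⇒ W
n=19: can move to 14, which is L ⇒ W
n=20: can move to 15, which is L ⇒ W
n=21: can move to 15, which is L ⇒ W
n=22: moves to 17(W), 16(W); every one is W ⇒ L
n=23: moves to 18(W), 17(W); every one is W ⇒ L
n=24: moves to 19(W), 18(W); every one is W ⇒ L
n=25: moves to 20(W), 19(W); every one is W ⇒ L
n=26: moves to 21(W), 20(W); every one is W ⇒ L
n=27: can move to 22, which is L ⇒ W
n=28: can move to 23, which is L ⇒ W
n=29: can move to 24, which is L ⇒ W
L entries with 1 ≤ n ≤ 29 (n=0 is outside the asked range and is not counted): n = 1, 2, 3, 4, 11, 12, 13, 14, 15, 22, 23, 24, 25, 26; that makes 14.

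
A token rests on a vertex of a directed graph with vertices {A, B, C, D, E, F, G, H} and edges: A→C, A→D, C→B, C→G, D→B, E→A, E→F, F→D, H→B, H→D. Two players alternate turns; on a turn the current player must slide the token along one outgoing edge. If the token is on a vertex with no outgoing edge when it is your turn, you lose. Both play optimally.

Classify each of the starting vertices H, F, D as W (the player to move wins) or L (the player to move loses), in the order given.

H: W, F: L, D: W

Compute win/loss labels from the base case upward. A position with no move is L. Any other position is W if it can reach an L in one move, else L.
Every edge goes from a vertex to one that appears earlier in the order G, B, C, D, F, A, H, E, so processing vertices in that order labels each vertex after all of its successors.
G: no outgoing edge → L
B: no outgoing edge → L
C: →B(L), so W
D: →B(L), so W
F: →D(W) only, which is W, so L
A: →D(W), C(W) — all W, so L
H: →B(L), so W
E: →A(L), so W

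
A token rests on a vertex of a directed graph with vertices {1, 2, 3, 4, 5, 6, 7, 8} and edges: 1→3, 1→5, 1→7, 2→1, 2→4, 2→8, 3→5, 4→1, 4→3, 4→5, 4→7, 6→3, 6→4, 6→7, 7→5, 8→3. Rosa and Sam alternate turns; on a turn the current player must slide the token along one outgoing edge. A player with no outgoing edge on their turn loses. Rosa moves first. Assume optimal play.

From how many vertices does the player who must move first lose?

Positions with no move are L. A position that does have a move is losing for the player to move precisely when every available move leads to a winning position for the opponent. Fill in the labels:
Every edge goes from a vertex to one that appears earlier in the order 5, 3, 7, 1, 4, 6, 8, 2, so processing vertices in that order labels each vertex after all of its successors.
5: no outgoing edge → L
3: W (go to 5, an L position)
7: W (go to 5, an L position)
1: W (go to 5, an L position)
4: W (go to 5, an L position)
6: L (options 4(W), 7(W), 3(W) are all W)
8: L (sole option 3(W) is W)
2: W (go to 8, an L position)
The L vertices are 5, 6, 8; that is 3 in all.

3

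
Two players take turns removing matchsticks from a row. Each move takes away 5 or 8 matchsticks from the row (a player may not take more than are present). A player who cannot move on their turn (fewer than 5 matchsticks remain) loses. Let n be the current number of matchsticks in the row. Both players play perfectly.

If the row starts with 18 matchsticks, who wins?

The first player wins.

Use the standard recursion: the mover loses at a terminal position; elsewhere, the mover wins exactly when some move hands the opponent an L position.
n=0: no move → L
n=1: no move → L
n=2: no move → L
n=3: no move → L
n=4: no move → L
n=5: →0(L), so W
n=6: →1(L), so W
n=7: →2(L), so W
n=8: →3(L), so W
n=9: →4(L), so W
n=10: →2(L), so W
n=11: →3(L), so W
n=12: →4(L), so W
n=13: →8(W), 5(W) — all W, so L
n=14: →9(W), 6(W) — all W, so L
n=15: →10(W), 7(W) — all W, so L
n=16: →11(W), 8(W) — all W, so L
n=17: →12(W), 9(W) — all W, so L
n=18: →13(L), so W
From 18 the player to move can remove 5, leaving 13, reaching an L position.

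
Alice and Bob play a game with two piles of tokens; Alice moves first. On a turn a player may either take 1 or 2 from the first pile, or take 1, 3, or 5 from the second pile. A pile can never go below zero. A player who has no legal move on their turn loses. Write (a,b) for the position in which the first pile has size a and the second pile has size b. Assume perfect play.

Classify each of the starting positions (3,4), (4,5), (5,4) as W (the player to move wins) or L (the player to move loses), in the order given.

(3,4): L, (4,5): L, (5,4): W

Use the standard recursion: the mover loses at a terminal position; elsewhere, the mover wins exactly when some move hands the opponent an L position.
No move ever increases a pile, so every position that can arise here has a ≤ 5 and b ≤ 5; it is enough to label the cells with 0 ≤ a ≤ 5 and 0 ≤ b ≤ 5.
Every move lowers a or b (never raises either), so fill the grid row by row in increasing a, and left to right within a row: each cell's successors are then already labelled.
      b=0  b=1  b=2  b=3  b=4  b=5
a=0:    L    W    L    W    L    W
a=1:    W    L    W    L    W    L
a=2:    W    W    W    W    W    W
a=3:    L    W    L    W    L    W
a=4:    W    L    W    L    W    L
a=5:    W    W    W    W    W    W
Cells with no legal move (terminal, hence L): (0,0).
The remaining L cells, each justified by listing all of its moves:
(0,2): L (sole option (0,1)(W) is W)
(0,4): L (options (0,3)(W), (0,1)(W) are all W)
(1,1): L (options (0,1)(W), (1,0)(W) are all W)
(1,3): L (options (0,3)(W), (1,2)(W), (1,0)(W) are all W)
(1,5): L (options (0,5)(W), (1,4)(W), (1,2)(W), (1,0)(W) are all W)
(3,0): L (options (2,0)(W), (1,0)(W) are all W)
(3,2): L (options (2,2)(W), (1,2)(W), (3,1)(W) are all W)
(3,4): L (options (2,4)(W), (1,4)(W), (3,3)(W), (3,1)(W) are all W)
(4,1): L (options (3,1)(W), (2,1)(W), (4,0)(W) are all W)
(4,3): L (options (3,3)(W), (2,3)(W), (4,2)(W), (4,0)(W) are all W)
(4,5): L (options (3,5)(W), (2,5)(W), (4,4)(W), (4,2)(W), (4,0)(W) are all W)
Every other cell has at least one move into one of the L cells above, so it is W.
(3,4): one of the L cells justified above, so L
(4,5): one of the L cells justified above, so L
(5,4): the move to (3,4) reaches an L cell, so W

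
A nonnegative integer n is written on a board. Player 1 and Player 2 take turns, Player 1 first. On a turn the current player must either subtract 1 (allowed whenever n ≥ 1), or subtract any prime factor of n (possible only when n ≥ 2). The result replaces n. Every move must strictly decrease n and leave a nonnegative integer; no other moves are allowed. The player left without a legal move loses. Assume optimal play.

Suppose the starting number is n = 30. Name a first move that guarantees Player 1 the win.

Move to 28.

Build the W/L table. Terminal = L. A non-terminal position is W if it has a move to some L; otherwise it is L.
n=0: no move → L
n=1: reaches L-position 0 → W
n=2: reaches L-position 0 → W
n=3: reaches L-position 0 → W
n=4: only reaches 2(W), 3(W), all W → L
n=5: reaches L-position 0 → W
n=6: reaches L-position 4 → W
n=7: reaches L-position 0 → W
n=8: only reaches 6(W), 7(W), all W → L
n=9: reaches L-position 8 → W
n=10: reaches L-position 8 → W
n=11: reaches L-position 0 → W
n=12: only reaches 9(W), 10(W), 11(W), all W → L
n=13: reaches L-position 0 → W
n=14: reaches L-position 12 → W
n=15: reaches L-position 12 → W
n=16: only reaches 14(W), 15(W), all W → L
n=17: reaches L-position 0 → W
n=18: reaches L-position 16 → W
n=19: reaches L-position 0 → W
n=20: only reaches 15(W), 18(W), 19(W), all W → L
n=21: reaches L-position 20 → W
n=22: reaches L-position 20 → W
n=23: reaches L-position 0 → W
n=24: only reaches 21(W), 22(W), 23(W), all W → L
n=25: reaches L-position 20 → W
n=26: reaches L-position 24 → W
n=27: reaches L-position 24 → W
n=28: only reaches 21(W), 26(W), 27(W), all W → L
n=29: reaches L-position 0 → W
n=30: reaches L-position 28 → W
From 30, the L positions reachable in one move are: 28.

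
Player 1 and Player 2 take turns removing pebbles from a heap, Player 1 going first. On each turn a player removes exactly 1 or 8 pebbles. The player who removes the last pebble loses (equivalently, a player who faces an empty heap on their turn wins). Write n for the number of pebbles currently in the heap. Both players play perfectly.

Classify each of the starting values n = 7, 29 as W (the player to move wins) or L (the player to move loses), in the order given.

Compute win/loss labels from the base case upward. A position with no move is W. Any other position is W if it can reach an L in one move, else L.
n=0: no move; the opponent has just taken the last pebble and therefore loses → W
n=1: →0(W) only, which is W, so L
n=2: →1(L), so W
n=3: →2(W) only, which is W, so L
n=4: →3(L), so W
n=5: →4(W) only, which is W, so L
n=6: →5(L), so W
n=7: →6(W) only, which is W, so L
n=8: →7(L), so W
n=9: →1(L), so W
n=10: →9(W), 2(W) — all W, so L
n=11: →10(L), so W
n=12: →11(W), 4(W) — all W, so L
n=13: →12(L), so W
n=14: →13(W), 6(W) — all W, so L
n=15: →14(L), so W
n=16: →15(W), 8(W) — all W, so L
n=17: →16(L), so W
n=18: →10(L), so W
n=19: →18(W), 11(W) — all W, so L
n=20: →19(L), so W
n=21: →20(W), 13(W) — all W, so L
n=22: →21(L), so W
n=23: →22(W), 15(W) — all W, so L
n=24: →23(L), so W
n=25: →24(W), 17(W) — all W, so L
n=26: →25(L), so W
n=27: →19(L), so W
n=28: →27(W), 20(W) — all W, so L
n=29: →28(L), so W

7: L, 29: W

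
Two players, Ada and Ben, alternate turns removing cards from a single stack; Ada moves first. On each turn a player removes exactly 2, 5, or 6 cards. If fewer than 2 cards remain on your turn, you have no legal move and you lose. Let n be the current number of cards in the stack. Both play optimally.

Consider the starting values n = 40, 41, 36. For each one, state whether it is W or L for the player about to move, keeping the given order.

40: W, 41: L, 36: W

Build the W/L table. Terminal = L. A non-terminal position is W if it has a move to some L; otherwise it is L.
n=0: no move → L
n=1: no move → L
n=2: W (go to 0, an L position)
n=3: W (go to 1, an L position)
n=4: L (sole option 2(W) is W)
n=5: W (go to 0, an L position)
n=6: W (go to 4, an L position)
n=7: W (go to 1, an L position)
n=8: L (options 6(W), 3(W), 2(W) are all W)
n=9: W (go to 4, an L position)
n=10: W (go to 8, an L position)
n=11: L (options 9(W), 6(W), 5(W) are all W)
n=12: L (options 10(W), 7(W), 6(W) are all W)
n=13: W (go to 11, an L position)
n=14: W (go to 12, an L position)
n=15: L (options 13(W), 10(W), 9(W) are all W)
n=16: W (go to 11, an L position)
n=17: W (go to 15, an L position)
n=18: W (go to 12, an L position)
n=19: L (options 17(W), 14(W), 13(W) are all W)
n=20: W (go to 15, an L position)
n=21: W (go to 19, an L position)
n=22: L (options 20(W), 17(W), 16(W) are all W)
n=23: L (options 21(W), 18(W), 17(W) are all W)
n=24: W (go to 22, an L position)
n=25: W (go to 23, an L position)
n=26: L (options 24(W), 21(W), 20(W) are all W)
n=27: W (go to 22, an L position)
n=28: W (go to 26, an L position)
n=29: W (go to 23, an L position)
n=30: L (options 28(W), 25(W), 24(W) are all W)
n=31: W (go to 26, an L position)
n=32: W (go to 30, an L position)
n=33: L (options 31(W), 28(W), 27(W) are all W)
n=34: L (options 32(W), 29(W), 28(W) are all W)
n=35: W (go to 33, an L position)
n=36: W (go to 34, an L position)
n=37: L (options 35(W), 32(W), 31(W) are all W)
n=38: W (go to 33, an L position)
n=39: W (go to 37, an L position)
n=40: W (go to 34, an L position)
n=41: L (options 39(W), 36(W), 35(W) are all W)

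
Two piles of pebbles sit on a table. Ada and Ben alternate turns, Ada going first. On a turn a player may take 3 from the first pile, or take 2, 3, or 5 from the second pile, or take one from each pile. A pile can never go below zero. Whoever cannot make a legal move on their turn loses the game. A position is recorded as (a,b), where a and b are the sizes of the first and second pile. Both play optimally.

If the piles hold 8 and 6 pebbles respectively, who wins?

Ada wins.

Positions with no move are L. A position that does have a move is losing for the player to move precisely when every available move leads to a winning position for the opponent. Fill in the labels:
No move ever increases a pile, so every position that can arise here has a ≤ 8 and b ≤ 6; it is enough to label the cells with 0 ≤ a ≤ 8 and 0 ≤ b ≤ 6.
Every move lowers a or b (never raises either), so fill the grid row by row in increasing a, and left to right within a row: each cell's successors are then already labelled.
      b=0  b=1  b=2  b=3  b=4  b=5  b=6
a=0:    L    L    W    W    W    W    W
a=1:    L    W    W    W    L    W    W
a=2:    L    W    W    W    L    W    W
a=3:    W    W    L    L    W    W    W
a=4:    W    L    L    W    W    W    W
a=5:    W    L    W    W    W    L    W
a=6:    L    L    W    W    W    W    W
a=7:    L    W    W    W    L    W    W
a=8:    L    W    W    W    L    W    W
Cells with no legal move (terminal, hence L): (0,0), (0,1), (1,0), (2,0).
The remaining L cells, each justified by listing all of its moves:
(1,4): →(1,2)(W), (1,1)(W), (0,3)(W) — all W, so L
(2,4): →(2,2)(W), (2,1)(W), (1,3)(W) — all W, so L
(3,2): →(0,2)(W), (3,0)(W), (2,1)(W) — all W, so L
(3,3): →(0,3)(W), (3,1)(W), (3,0)(W), (2,2)(W) — all W, so L
(4,1): →(1,1)(W), (3,0)(W) — all W, so L
(4,2): →(1,2)(W), (4,0)(W), (3,1)(W) — all W, so L
(5,1): →(2,1)(W), (4,0)(W) — all W, so L
(5,5): →(2,5)(W), (5,3)(W), (5,2)(W), (5,0)(W), (4,4)(W) — all W, so L
(6,0): →(3,0)(W) only, which is W, so L
(6,1): →(3,1)(W), (5,0)(W) — all W, so L
(7,0): →(4,0)(W) only, which is W, so L
(7,4): →(4,4)(W), (7,2)(W), (7,1)(W), (6,3)(W) — all W, so L
(8,0): →(5,0)(W) only, which is W, so L
(8,4): →(5,4)(W), (8,2)(W), (8,1)(W), (7,3)(W) — all W, so L
Every other cell has at least one move into one of the L cells above, so it is W.
The starting position (8,6) is W: Ada should move to (8,4), handing over an L position.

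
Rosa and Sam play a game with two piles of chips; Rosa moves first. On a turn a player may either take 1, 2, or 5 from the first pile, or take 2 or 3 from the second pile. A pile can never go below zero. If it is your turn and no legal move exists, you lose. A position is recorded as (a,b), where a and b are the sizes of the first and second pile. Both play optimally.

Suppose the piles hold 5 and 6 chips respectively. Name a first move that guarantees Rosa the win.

Classify positions by backward induction: terminal positions (no move available) are L. From any other position, the mover wins iff some move reaches an L.
No move ever increases a pile, so every position that can arise here has a ≤ 5 and b ≤ 6; it is enough to label the cells with 0 ≤ a ≤ 5 and 0 ≤ b ≤ 6.
Every move lowers a or b (never raises either), so fill the grid row by row in increasing a, and left to right within a row: each cell's successors are then already labelled.
      b=0  b=1  b=2  b=3  b=4  b=5  b=6
a=0:    L    L    W    W    W    L    L
a=1:    W    W    L    L    W    W    W
a=2:    W    W    W    W    L    W    W
a=3:    L    L    W    W    W    L    L
a=4:    W    W    L    L    W    W    W
a=5:    W    W    W    W    L    W    W
Cells with no legal move (terminal, hence L): (0,0), (0,1).
The remaining L cells, each justified by listing all of its moves:
(0,5): moves to (0,3)(W), (0,2)(W); every one is W ⇒ L
(0,6): moves to (0,4)(W), (0,3)(W); every one is W ⇒ L
(1,2): moves to (0,2)(W), (1,0)(W); every one is W ⇒ L
(1,3): moves to (0,3)(W), (1,1)(W), (1,0)(W); every one is W ⇒ L
(2,4): moves to (1,4)(W), (0,4)(W), (2,2)(W), (2,1)(W); every one is W ⇒ L
(3,0): moves to (2,0)(W), (1,0)(W); every one is W ⇒ L
(3,1): moves to (2,1)(W), (1,1)(W); every one is W ⇒ L
(3,5): moves to (2,5)(W), (1,5)(W), (3,3)(W), (3,2)(W); every one is W ⇒ L
(3,6): moves to (2,6)(W), (1,6)(W), (3,4)(W), (3,3)(W); every one is W ⇒ L
(4,2): moves to (3,2)(W), (2,2)(W), (4,0)(W); every one is W ⇒ L
(4,3): moves to (3,3)(W), (2,3)(W), (4,1)(W), (4,0)(W); every one is W ⇒ L
(5,4): moves to (4,4)(W), (3,4)(W), (0,4)(W), (5,2)(W), (5,1)(W); every one is W ⇒ L
Every other cell has at least one move into one of the L cells above, so it is W.
From (5,6), the L positions reachable in one move are: (3,6), (0,6), (5,4). Any move reaching one of these is winning.

Move to (3,6).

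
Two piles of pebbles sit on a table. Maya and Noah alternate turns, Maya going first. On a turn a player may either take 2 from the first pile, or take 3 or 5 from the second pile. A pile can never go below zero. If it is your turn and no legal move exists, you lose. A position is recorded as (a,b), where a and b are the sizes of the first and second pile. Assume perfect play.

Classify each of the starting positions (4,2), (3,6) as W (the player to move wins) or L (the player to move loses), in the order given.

Classify positions by backward induction: terminal positions (no move available) are L. From any other position, the mover wins iff some move reaches an L.
No move ever increases a pile, so every position that can arise here has a ≤ 4 and b ≤ 6; it is enough to label the cells with 0 ≤ a ≤ 4 and 0 ≤ b ≤ 6.
Every move lowers a or b (never raises either), so fill the grid row by row in increasing a, and left to right within a row: each cell's successors are then already labelled.
      b=0  b=1  b=2  b=3  b=4  b=5  b=6
a=0:    L    L    L    W    W    W    W
a=1:    L    L    L    W    W    W    W
a=2:    W    W    W    L    L    L    W
a=3:    W    W    W    L    L    L    W
a=4:    L    L    L    W    W    W    W
Cells with no legal move (terminal, hence L): (0,0), (0,1), (0,2), (1,0), (1,1), (1,2).
The remaining L cells, each justified by listing all of its moves:
(2,3): moves to (0,3)(W), (2,0)(W); every one is W ⇒ L
(2,4): moves to (0,4)(W), (2,1)(W); every one is W ⇒ L
(2,5): moves to (0,5)(W), (2,2)(W), (2,0)(W); every one is W ⇒ L
(3,3): moves to (1,3)(W), (3,0)(W); every one is W ⇒ L
(3,4): moves to (1,4)(W), (3,1)(W); every one is W ⇒ L
(3,5): moves to (1,5)(W), (3,2)(W), (3,0)(W); every one is W ⇒ L
(4,0): the only move is to (2,0)(W), a W ⇒ L
(4,1): the only move is to (2,1)(W), a W ⇒ L
(4,2): the only move is to (2,2)(W), a W ⇒ L
Every other cell has at least one move into one of the L cells above, so it is W.
(4,2): one of the L cells justified above, so L
(3,6): the move to (3,3) reaches an L cell, so W

(4,2): L, (3,6): W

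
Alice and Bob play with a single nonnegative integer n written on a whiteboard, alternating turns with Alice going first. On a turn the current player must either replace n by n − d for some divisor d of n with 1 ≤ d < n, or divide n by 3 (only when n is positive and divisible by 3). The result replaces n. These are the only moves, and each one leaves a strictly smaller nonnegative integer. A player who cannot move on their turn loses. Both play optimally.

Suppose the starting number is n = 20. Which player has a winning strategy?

Label each position W (a win for the player to move) or L (a loss). A position with no legal move is L; any other position is W exactly when some move reaches an L, and L when every move reaches a W.
n=0: no move → L
n=1: no move → L
n=2: W (go to 1, an L position)
n=3: W (go to 1, an L position)
n=4: L (options 2(W), 3(W) are all W)
n=5: W (go to 4, an L position)
n=6: W (go to 4, an L position)
n=7: L (sole option 6(W) is W)
n=8: W (go to 4, an L position)
n=9: L (options 3(W), 6(W), 8(W) are all W)
n=10: W (go to 9, an L position)
n=11: L (sole option 10(W) is W)
n=12: W (go to 4, an L position)
n=13: L (sole option 12(W) is W)
n=14: W (go to 7, an L position)
n=15: L (options 5(W), 10(W), 12(W), 14(W) are all W)
n=16: W (go to 15, an L position)
n=17: L (sole option 16(W) is W)
n=18: W (go to 9, an L position)
n=19: L (sole option 18(W) is W)
n=20: W (go to 15, an L position)
The starting position 20 is W: Alice should move to 15, handing over an L position.

Alice wins.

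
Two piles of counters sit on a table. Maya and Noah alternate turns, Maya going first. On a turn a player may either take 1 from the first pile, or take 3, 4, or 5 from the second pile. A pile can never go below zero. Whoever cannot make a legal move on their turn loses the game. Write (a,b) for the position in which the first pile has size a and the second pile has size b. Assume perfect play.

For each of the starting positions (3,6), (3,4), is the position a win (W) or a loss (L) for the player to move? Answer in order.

(3,6): W, (3,4): L

Positions with no move are L. A position that does have a move is losing for the player to move precisely when every available move leads to a winning position for the opponent. Fill in the labels:
No move ever increases a pile, so every position that can arise here has a ≤ 3 and b ≤ 6; it is enough to label the cells with 0 ≤ a ≤ 3 and 0 ≤ b ≤ 6.
Every move lowers a or b (never raises either), so fill the grid row by row in increasing a, and left to right within a row: each cell's successors are then already labelled.
      b=0  b=1  b=2  b=3  b=4  b=5  b=6
a=0:    L    L    L    W    W    W    W
a=1:    W    W    W    L    L    L    W
a=2:    L    L    L    W    W    W    W
a=3:    W    W    W    L    L    L    W
Cells with no legal move (terminal, hence L): (0,0), (0,1), (0,2).
The remaining L cells, each justified by listing all of its moves:
(1,3): only reaches (0,3)(W), (1,0)(W), all W → L
(1,4): only reaches (0,4)(W), (1,1)(W), (1,0)(W), all W → L
(1,5): only reaches (0,5)(W), (1,2)(W), (1,1)(W), (1,0)(W), all W → L
(2,0): only reaches (1,0)(W), which is W → L
(2,1): only reaches (1,1)(W), which is W → L
(2,2): only reaches (1,2)(W), which is W → L
(3,3): only reaches (2,3)(W), (3,0)(W), all W → L
(3,4): only reaches (2,4)(W), (3,1)(W), (3,0)(W), all W → L
(3,5): only reaches (2,5)(W), (3,2)(W), (3,1)(W), (3,0)(W), all W → L
Every other cell has at least one move into one of the L cells above, so it is W.
(3,6): the move to (3,3) reaches an L cell, so W
(3,4): one of the L cells justified above, so L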